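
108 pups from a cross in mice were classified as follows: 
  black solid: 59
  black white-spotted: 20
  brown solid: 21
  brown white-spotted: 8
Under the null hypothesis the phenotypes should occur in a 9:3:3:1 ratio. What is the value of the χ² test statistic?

0.313

Under the 9:3:3:1 hypothesis (Σ ratio = 16, N = 108):
  black solid: 108 × 9/16 = 60.75
  black white-spotted: 108 × 3/16 = 20.25
  brown solid: 108 × 3/16 = 20.25
  brown white-spotted: 108 × 1/16 = 6.75
χ² = Σ (O − E)² / E
  black solid: (59 − 60.75)² / 60.75 = 0.0504
  black white-spotted: (20 − 20.25)² / 20.25 = 0.0031
  brown solid: (21 − 20.25)² / 20.25 = 0.0278
  brown white-spotted: (8 − 6.75)² / 6.75 = 0.2315
χ² = 0.0504 + 0.0031 + 0.0278 + 0.2315 = 0.3128 ≈ 0.313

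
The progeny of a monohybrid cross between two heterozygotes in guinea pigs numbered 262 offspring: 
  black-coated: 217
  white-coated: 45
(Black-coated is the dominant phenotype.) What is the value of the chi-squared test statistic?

8.555

For a monohybrid cross between heterozygotes with complete dominance, the expected phenotypic ratio is 3:1.
Under the 3:1 hypothesis (Σ ratio = 4, N = 262):
  black-coated: 262 × 3/4 = 196.5
  white-coated: 262 × 1/4 = 65.5
χ² = Σ (O − E)² / E
  black-coated: (217 − 196.5)² / 196.5 = 2.1387
  white-coated: (45 − 65.5)² / 65.5 = 6.4160
χ² = 2.1387 + 6.4160 = 8.5547 ≈ 8.555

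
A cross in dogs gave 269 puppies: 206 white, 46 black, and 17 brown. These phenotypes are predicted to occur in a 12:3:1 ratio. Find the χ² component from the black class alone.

0.390

Under the 12:3:1 hypothesis (Σ ratio = 16, N = 269):
  white: 269 × 12/16 = 201.75
  black: 269 × 3/16 = 50.4375
  brown: 269 × 1/16 = 16.8125
Contribution of black: (46 − 50.4375)² / 50.4375 = 0.3904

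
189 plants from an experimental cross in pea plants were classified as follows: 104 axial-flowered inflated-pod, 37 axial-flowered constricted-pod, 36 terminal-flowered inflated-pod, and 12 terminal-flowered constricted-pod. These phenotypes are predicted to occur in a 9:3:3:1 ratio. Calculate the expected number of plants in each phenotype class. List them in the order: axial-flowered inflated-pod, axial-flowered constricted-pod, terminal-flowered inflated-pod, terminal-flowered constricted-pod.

The 9:3:3:1 ratio has 16 parts, so with N = 189 the expected counts are:
  axial-flowered inflated-pod: 189 × 9/16 = 106.3125
  axial-flowered constricted-pod: 189 × 3/16 = 35.4375
  terminal-flowered inflated-pod: 189 × 3/16 = 35.4375
  terminal-flowered constricted-pod: 189 × 1/16 = 11.8125

106.3125, 35.4375, 35.4375, 11.8125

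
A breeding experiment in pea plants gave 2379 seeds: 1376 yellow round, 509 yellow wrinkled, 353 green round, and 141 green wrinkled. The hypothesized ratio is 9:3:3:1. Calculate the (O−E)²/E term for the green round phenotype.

Under the 9:3:3:1 hypothesis (Σ ratio = 16, N = 2379):
  yellow round: 2379 × 9/16 = 1338.1875
  yellow wrinkled: 2379 × 3/16 = 446.0625
  green round: 2379 × 3/16 = 446.0625
  green wrinkled: 2379 × 1/16 = 148.6875
Contribution of green round: (353 − 446.0625)² / 446.0625 = 19.4157

19.416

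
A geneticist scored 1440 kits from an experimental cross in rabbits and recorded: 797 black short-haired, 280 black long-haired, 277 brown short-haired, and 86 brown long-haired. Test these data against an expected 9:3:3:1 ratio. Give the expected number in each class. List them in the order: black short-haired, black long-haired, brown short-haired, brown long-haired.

810, 270, 270, 90

Total ratio parts = 16. Expected numbers out of 1440:
  black short-haired: 1440 × 9/16 = 810
  black long-haired: 1440 × 3/16 = 270
  brown short-haired: 1440 × 3/16 = 270
  brown long-haired: 1440 × 1/16 = 90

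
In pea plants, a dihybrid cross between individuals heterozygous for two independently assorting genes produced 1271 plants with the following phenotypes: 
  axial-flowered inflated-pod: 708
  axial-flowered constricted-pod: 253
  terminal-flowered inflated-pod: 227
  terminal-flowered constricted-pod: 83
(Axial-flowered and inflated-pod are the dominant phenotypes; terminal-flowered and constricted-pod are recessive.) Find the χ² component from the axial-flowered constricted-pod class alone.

A dihybrid F₂ with independent assortment and complete dominance at both loci gives a 9:3:3:1 phenotypic ratio.
Expected counts for N = 1271 under a 9:3:3:1 ratio (total parts = 16):
  axial-flowered inflated-pod: 1271 × 9/16 = 714.9375
  axial-flowered constricted-pod: 1271 × 3/16 = 238.3125
  terminal-flowered inflated-pod: 1271 × 3/16 = 238.3125
  terminal-flowered constricted-pod: 1271 × 1/16 = 79.4375
Contribution of axial-flowered constricted-pod: (253 − 238.3125)² / 238.3125 = 0.9052

0.905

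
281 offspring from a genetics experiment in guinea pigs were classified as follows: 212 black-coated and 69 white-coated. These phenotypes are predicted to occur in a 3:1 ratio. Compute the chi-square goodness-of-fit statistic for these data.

0.030

Expected counts for N = 281 under a 3:1 ratio (total parts = 4):
  black-coated: 281 × 3/4 = 210.75
  white-coated: 281 × 1/4 = 70.25
χ² = Σ (O − E)² / E
  black-coated: (212 − 210.75)² / 210.75 = 0.0074
  white-coated: (69 − 70.25)² / 70.25 = 0.0222
χ² = 0.0074 + 0.0222 = 0.0296 ≈ 0.030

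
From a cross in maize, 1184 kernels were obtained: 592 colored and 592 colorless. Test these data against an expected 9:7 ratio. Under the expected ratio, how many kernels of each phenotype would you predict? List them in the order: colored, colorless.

666, 518

The 9:7 ratio has 16 parts, so with N = 1184 the expected counts are:
  colored: 1184 × 9/16 = 666
  colorless: 1184 × 7/16 = 518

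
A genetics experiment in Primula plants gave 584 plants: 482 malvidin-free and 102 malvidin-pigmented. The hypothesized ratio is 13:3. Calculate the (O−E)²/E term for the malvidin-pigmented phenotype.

0.514

The 13:3 ratio has 16 parts, so with N = 584 the expected counts are:
  malvidin-free: 584 × 13/16 = 474.5
  malvidin-pigmented: 584 × 3/16 = 109.5
Contribution of malvidin-pigmented: (102 − 109.5)² / 109.5 = 0.5137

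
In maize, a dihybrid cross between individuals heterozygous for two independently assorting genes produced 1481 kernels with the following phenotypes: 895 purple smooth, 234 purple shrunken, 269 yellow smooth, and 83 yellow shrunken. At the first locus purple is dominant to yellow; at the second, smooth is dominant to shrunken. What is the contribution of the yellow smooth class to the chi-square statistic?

0.272

A dihybrid F₂ with independent assortment and complete dominance at both loci gives a 9:3:3:1 phenotypic ratio.
Expected counts for N = 1481 under a 9:3:3:1 ratio (total parts = 16):
  purple smooth: 1481 × 9/16 = 833.0625
  purple shrunken: 1481 × 3/16 = 277.6875
  yellow smooth: 1481 × 3/16 = 277.6875
  yellow shrunken: 1481 × 1/16 = 92.5625
Contribution of yellow smooth: (269 − 277.6875)² / 277.6875 = 0.2718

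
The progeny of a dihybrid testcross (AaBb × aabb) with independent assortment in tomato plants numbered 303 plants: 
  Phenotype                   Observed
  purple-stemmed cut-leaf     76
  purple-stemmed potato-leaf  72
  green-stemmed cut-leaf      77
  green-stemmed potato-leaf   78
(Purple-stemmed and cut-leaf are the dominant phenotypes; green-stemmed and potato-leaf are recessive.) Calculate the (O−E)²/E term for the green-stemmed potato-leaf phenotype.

A dihybrid testcross with independent assortment gives a 1:1:1:1 ratio.
Total ratio parts = 4. Expected numbers out of 303:
  purple-stemmed cut-leaf: 303 × 1/4 = 75.75
  purple-stemmed potato-leaf: 303 × 1/4 = 75.75
  green-stemmed cut-leaf: 303 × 1/4 = 75.75
  green-stemmed potato-leaf: 303 × 1/4 = 75.75
Contribution of green-stemmed potato-leaf: (78 − 75.75)² / 75.75 = 0.0668

0.067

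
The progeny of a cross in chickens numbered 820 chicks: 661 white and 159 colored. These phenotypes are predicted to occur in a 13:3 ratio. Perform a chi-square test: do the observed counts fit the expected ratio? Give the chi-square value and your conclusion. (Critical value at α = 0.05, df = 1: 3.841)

Expected counts for N = 820 under a 13:3 ratio (total parts = 16):
  white: 820 × 13/16 = 666.25
  colored: 820 × 3/16 = 153.75
χ² = Σ (O − E)² / E
  white: (661 − 666.25)² / 666.25 = 0.0414
  colored: (159 − 153.75)² / 153.75 = 0.1793
χ² = 0.0414 + 0.1793 = 0.2207 ≈ 0.221
Degrees of freedom = 2 − 1 = 1; critical value at α = 0.05 is 3.841.
Since 0.221 < 3.841, we fail to reject the null hypothesis — the data are consistent with the 13:3 ratio.

0.221; consistent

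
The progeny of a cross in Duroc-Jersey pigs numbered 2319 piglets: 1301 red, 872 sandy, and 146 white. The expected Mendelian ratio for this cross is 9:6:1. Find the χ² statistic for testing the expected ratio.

Total ratio parts = 16. Expected numbers out of 2319:
  red: 2319 × 9/16 = 1304.4375
  sandy: 2319 × 6/16 = 869.625
  white: 2319 × 1/16 = 144.9375
χ² = Σ (O − E)² / E
  red: (1301 − 1304.4375)² / 1304.4375 = 0.0091
  sandy: (872 − 869.625)² / 869.625 = 0.0065
  white: (146 − 144.9375)² / 144.9375 = 0.0078
χ² = 0.0091 + 0.0065 + 0.0078 = 0.0234 ≈ 0.023

0.023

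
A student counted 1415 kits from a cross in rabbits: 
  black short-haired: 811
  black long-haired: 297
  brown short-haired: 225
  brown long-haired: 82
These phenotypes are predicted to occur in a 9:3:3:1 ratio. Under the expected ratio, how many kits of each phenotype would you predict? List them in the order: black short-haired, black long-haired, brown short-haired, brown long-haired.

Under the 9:3:3:1 hypothesis (Σ ratio = 16, N = 1415):
  black short-haired: 1415 × 9/16 = 795.9375
  black long-haired: 1415 × 3/16 = 265.3125
  brown short-haired: 1415 × 3/16 = 265.3125
  brown long-haired: 1415 × 1/16 = 88.4375

795.9375, 265.3125, 265.3125, 88.4375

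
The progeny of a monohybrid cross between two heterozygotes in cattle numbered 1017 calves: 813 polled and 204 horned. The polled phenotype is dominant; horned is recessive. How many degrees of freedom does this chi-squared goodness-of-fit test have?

For a monohybrid cross between heterozygotes with complete dominance, the expected phenotypic ratio is 3:1.
A goodness-of-fit test with 2 phenotype classes has df = 2 − 1 = 1.

1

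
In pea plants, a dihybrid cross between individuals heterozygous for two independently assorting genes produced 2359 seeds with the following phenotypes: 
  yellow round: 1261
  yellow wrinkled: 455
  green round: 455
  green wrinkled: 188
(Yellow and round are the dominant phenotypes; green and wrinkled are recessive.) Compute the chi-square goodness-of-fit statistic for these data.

15.164

A dihybrid F₂ with independent assortment and complete dominance at both loci gives a 9:3:3:1 phenotypic ratio.
Total ratio parts = 16. Expected numbers out of 2359:
  yellow round: 2359 × 9/16 = 1326.9375
  yellow wrinkled: 2359 × 3/16 = 442.3125
  green round: 2359 × 3/16 = 442.3125
  green wrinkled: 2359 × 1/16 = 147.4375
χ² = Σ (O − E)² / E
  yellow round: (1261 − 1326.9375)² / 1326.9375 = 3.2765
  yellow wrinkled: (455 − 442.3125)² / 442.3125 = 0.3639
  green round: (455 − 442.3125)² / 442.3125 = 0.3639
  green wrinkled: (188 − 147.4375)² / 147.4375 = 11.1594
χ² = 3.2765 + 0.3639 + 0.3639 + 11.1594 = 15.1637 ≈ 15.164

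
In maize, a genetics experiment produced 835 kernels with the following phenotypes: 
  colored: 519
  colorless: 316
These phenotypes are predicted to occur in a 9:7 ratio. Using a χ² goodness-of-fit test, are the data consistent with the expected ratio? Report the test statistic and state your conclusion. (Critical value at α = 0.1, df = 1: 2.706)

11.834; not consistent

Total ratio parts = 16. Expected numbers out of 835:
  colored: 835 × 9/16 = 469.6875
  colorless: 835 × 7/16 = 365.3125
χ² = Σ (O − E)² / E
  colored: (519 − 469.6875)² / 469.6875 = 5.1773
  colorless: (316 − 365.3125)² / 365.3125 = 6.6566
χ² = 5.1773 + 6.6566 = 11.8339 ≈ 11.834
Degrees of freedom = 2 − 1 = 1; critical value at α = 0.1 is 2.706.
Since 11.834 > 2.706, we reject the null hypothesis — the data do not fit the 9:7 ratio.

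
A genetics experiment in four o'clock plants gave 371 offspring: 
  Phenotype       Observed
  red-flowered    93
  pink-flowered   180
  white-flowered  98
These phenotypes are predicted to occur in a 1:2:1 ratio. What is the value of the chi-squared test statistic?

The 1:2:1 ratio has 4 parts, so with N = 371 the expected counts are:
  red-flowered: 371 × 1/4 = 92.75
  pink-flowered: 371 × 2/4 = 185.5
  white-flowered: 371 × 1/4 = 92.75
χ² = Σ (O − E)² / E
  red-flowered: (93 − 92.75)² / 92.75 = 0.0007
  pink-flowered: (180 − 185.5)² / 185.5 = 0.1631
  white-flowered: (98 − 92.75)² / 92.75 = 0.2972
χ² = 0.0007 + 0.1631 + 0.2972 = 0.461

0.461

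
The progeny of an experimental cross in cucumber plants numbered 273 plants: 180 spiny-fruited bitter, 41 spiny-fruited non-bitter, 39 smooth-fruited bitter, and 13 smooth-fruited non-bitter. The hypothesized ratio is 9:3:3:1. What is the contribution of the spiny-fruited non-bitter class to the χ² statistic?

Expected counts for N = 273 under a 9:3:3:1 ratio (total parts = 16):
  spiny-fruited bitter: 273 × 9/16 = 153.5625
  spiny-fruited non-bitter: 273 × 3/16 = 51.1875
  smooth-fruited bitter: 273 × 3/16 = 51.1875
  smooth-fruited non-bitter: 273 × 1/16 = 17.0625
Contribution of spiny-fruited non-bitter: (41 − 51.1875)² / 51.1875 = 2.0275

2.028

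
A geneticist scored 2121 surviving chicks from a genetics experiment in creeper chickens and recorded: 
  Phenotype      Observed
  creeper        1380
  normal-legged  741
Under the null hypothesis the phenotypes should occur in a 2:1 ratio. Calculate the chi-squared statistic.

Total ratio parts = 3. Expected numbers out of 2121:
  creeper: 2121 × 2/3 = 1414
  normal-legged: 2121 × 1/3 = 707
χ² = Σ (O − E)² / E
  creeper: (1380 − 1414)² / 1414 = 0.8175
  normal-legged: (741 − 707)² / 707 = 1.6351
χ² = 0.8175 + 1.6351 = 2.4526 ≈ 2.453

2.453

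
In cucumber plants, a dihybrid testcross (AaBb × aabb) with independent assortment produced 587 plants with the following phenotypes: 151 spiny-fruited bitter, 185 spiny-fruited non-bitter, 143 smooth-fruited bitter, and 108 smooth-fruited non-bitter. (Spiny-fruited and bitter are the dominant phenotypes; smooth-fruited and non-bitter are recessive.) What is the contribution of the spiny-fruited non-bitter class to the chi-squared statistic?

A dihybrid testcross with independent assortment gives a 1:1:1:1 ratio.
Total ratio parts = 4. Expected numbers out of 587:
  spiny-fruited bitter: 587 × 1/4 = 146.75
  spiny-fruited non-bitter: 587 × 1/4 = 146.75
  smooth-fruited bitter: 587 × 1/4 = 146.75
  smooth-fruited non-bitter: 587 × 1/4 = 146.75
Contribution of spiny-fruited non-bitter: (185 − 146.75)² / 146.75 = 9.9698

9.970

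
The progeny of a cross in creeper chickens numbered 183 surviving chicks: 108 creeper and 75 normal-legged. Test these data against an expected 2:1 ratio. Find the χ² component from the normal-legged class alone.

3.213

Under the 2:1 hypothesis (Σ ratio = 3, N = 183):
  creeper: 183 × 2/3 = 122
  normal-legged: 183 × 1/3 = 61
Contribution of normal-legged: (75 − 61)² / 61 = 3.2131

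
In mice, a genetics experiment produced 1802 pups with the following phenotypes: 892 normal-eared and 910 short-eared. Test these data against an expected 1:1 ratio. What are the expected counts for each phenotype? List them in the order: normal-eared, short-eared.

901, 901

Expected counts for N = 1802 under a 1:1 ratio (total parts = 2):
  normal-eared: 1802 × 1/2 = 901
  short-eared: 1802 × 1/2 = 901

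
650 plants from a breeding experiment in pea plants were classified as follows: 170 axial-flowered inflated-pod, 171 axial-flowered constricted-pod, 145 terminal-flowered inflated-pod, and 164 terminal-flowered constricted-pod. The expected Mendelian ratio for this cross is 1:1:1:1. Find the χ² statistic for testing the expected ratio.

2.689

The 1:1:1:1 ratio has 4 parts, so with N = 650 the expected counts are:
  axial-flowered inflated-pod: 650 × 1/4 = 162.5
  axial-flowered constricted-pod: 650 × 1/4 = 162.5
  terminal-flowered inflated-pod: 650 × 1/4 = 162.5
  terminal-flowered constricted-pod: 650 × 1/4 = 162.5
χ² = Σ (O − E)² / E
  axial-flowered inflated-pod: (170 − 162.5)² / 162.5 = 0.3462
  axial-flowered constricted-pod: (171 − 162.5)² / 162.5 = 0.4446
  terminal-flowered inflated-pod: (145 − 162.5)² / 162.5 = 1.8846
  terminal-flowered constricted-pod: (164 − 162.5)² / 162.5 = 0.0138
χ² = 0.3462 + 0.4446 + 1.8846 + 0.0138 = 2.6892 ≈ 2.689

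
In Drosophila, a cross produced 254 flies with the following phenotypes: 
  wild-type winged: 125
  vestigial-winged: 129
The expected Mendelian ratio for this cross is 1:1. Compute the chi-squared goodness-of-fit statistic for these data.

0.063

The 1:1 ratio has 2 parts, so with N = 254 the expected counts are:
  wild-type winged: 254 × 1/2 = 127
  vestigial-winged: 254 × 1/2 = 127
χ² = Σ (O − E)² / E
  wild-type winged: (125 − 127)² / 127 = 0.0315
  vestigial-winged: (129 − 127)² / 127 = 0.0315
χ² = 0.0315 + 0.0315 = 0.063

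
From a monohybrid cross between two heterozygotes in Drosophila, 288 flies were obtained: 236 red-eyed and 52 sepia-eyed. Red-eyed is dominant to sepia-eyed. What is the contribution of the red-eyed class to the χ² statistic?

1.852

For a monohybrid cross between heterozygotes with complete dominance, the expected phenotypic ratio is 3:1.
Expected counts for N = 288 under a 3:1 ratio (total parts = 4):
  red-eyed: 288 × 3/4 = 216
  sepia-eyed: 288 × 1/4 = 72
Contribution of red-eyed: (236 − 216)² / 216 = 1.8519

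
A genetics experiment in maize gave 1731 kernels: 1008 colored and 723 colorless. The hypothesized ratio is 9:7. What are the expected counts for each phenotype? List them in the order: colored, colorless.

Total ratio parts = 16. Expected numbers out of 1731:
  colored: 1731 × 9/16 = 973.6875
  colorless: 1731 × 7/16 = 757.3125

973.6875, 757.3125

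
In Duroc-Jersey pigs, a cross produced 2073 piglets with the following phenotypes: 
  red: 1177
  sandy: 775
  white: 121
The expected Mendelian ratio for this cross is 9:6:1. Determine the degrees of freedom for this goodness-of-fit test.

2

A goodness-of-fit test with 3 phenotype classes has df = 3 − 1 = 2.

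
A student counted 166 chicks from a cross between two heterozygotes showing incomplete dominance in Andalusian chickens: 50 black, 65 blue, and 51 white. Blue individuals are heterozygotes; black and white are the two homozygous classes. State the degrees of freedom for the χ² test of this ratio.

With incomplete dominance, a heterozygote × heterozygote cross gives a 1:2:1 phenotypic ratio.
A goodness-of-fit test with 3 phenotype classes has df = 3 − 1 = 2.

2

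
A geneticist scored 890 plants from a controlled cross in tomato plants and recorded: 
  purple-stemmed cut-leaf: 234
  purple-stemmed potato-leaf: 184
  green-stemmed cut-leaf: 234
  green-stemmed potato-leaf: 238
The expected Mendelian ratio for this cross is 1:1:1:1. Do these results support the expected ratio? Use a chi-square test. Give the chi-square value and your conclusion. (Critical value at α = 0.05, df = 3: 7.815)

Expected counts for N = 890 under a 1:1:1:1 ratio (total parts = 4):
  purple-stemmed cut-leaf: 890 × 1/4 = 222.5
  purple-stemmed potato-leaf: 890 × 1/4 = 222.5
  green-stemmed cut-leaf: 890 × 1/4 = 222.5
  green-stemmed potato-leaf: 890 × 1/4 = 222.5
χ² = Σ (O − E)² / E
  purple-stemmed cut-leaf: (234 − 222.5)² / 222.5 = 0.5944
  purple-stemmed potato-leaf: (184 − 222.5)² / 222.5 = 6.6618
  green-stemmed cut-leaf: (234 − 222.5)² / 222.5 = 0.5944
  green-stemmed potato-leaf: (238 − 222.5)² / 222.5 = 1.0798
χ² = 0.5944 + 6.6618 + 0.5944 + 1.0798 = 8.9304 ≈ 8.930
Degrees of freedom = 4 − 1 = 3; critical value at α = 0.05 is 7.815.
Since 8.930 > 7.815, we reject the null hypothesis — the data do not fit the 1:1:1:1 ratio.

8.930; not consistent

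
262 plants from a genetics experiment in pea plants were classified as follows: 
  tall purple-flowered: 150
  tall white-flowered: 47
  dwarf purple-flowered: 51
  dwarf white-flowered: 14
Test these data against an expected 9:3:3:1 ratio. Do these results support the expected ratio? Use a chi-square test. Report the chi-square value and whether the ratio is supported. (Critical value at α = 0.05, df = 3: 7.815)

0.555; consistent

Expected counts for N = 262 under a 9:3:3:1 ratio (total parts = 16):
  tall purple-flowered: 262 × 9/16 = 147.375
  tall white-flowered: 262 × 3/16 = 49.125
  dwarf purple-flowered: 262 × 3/16 = 49.125
  dwarf white-flowered: 262 × 1/16 = 16.375
χ² = Σ (O − E)² / E
  tall purple-flowered: (150 − 147.375)² / 147.375 = 0.0468
  tall white-flowered: (47 − 49.125)² / 49.125 = 0.0919
  dwarf purple-flowered: (51 − 49.125)² / 49.125 = 0.0716
  dwarf white-flowered: (14 − 16.375)² / 16.375 = 0.3445
χ² = 0.0468 + 0.0919 + 0.0716 + 0.3445 = 0.5548 ≈ 0.555
Degrees of freedom = 4 − 1 = 3; critical value at α = 0.05 is 7.815.
Since 0.555 < 7.815, we fail to reject the null hypothesis — the data are consistent with the 9:3:3:1 ratio.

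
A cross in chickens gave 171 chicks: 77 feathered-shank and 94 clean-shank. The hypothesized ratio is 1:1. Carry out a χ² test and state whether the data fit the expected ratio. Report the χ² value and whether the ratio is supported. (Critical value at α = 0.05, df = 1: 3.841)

Expected counts for N = 171 under a 1:1 ratio (total parts = 2):
  feathered-shank: 171 × 1/2 = 85.5
  clean-shank: 171 × 1/2 = 85.5
χ² = Σ (O − E)² / E
  feathered-shank: (77 − 85.5)² / 85.5 = 0.8450
  clean-shank: (94 − 85.5)² / 85.5 = 0.8450
χ² = 0.8450 + 0.8450 = 1.690
Degrees of freedom = 2 − 1 = 1; critical value at α = 0.05 is 3.841.
Since 1.690 < 3.841, we fail to reject the null hypothesis — the data are consistent with the 1:1 ratio.

1.690; consistent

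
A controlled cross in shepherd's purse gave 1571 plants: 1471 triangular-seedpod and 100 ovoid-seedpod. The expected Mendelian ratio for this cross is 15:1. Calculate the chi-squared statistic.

0.036

The 15:1 ratio has 16 parts, so with N = 1571 the expected counts are:
  triangular-seedpod: 1571 × 15/16 = 1472.8125
  ovoid-seedpod: 1571 × 1/16 = 98.1875
χ² = Σ (O − E)² / E
  triangular-seedpod: (1471 − 1472.8125)² / 1472.8125 = 0.0022
  ovoid-seedpod: (100 − 98.1875)² / 98.1875 = 0.0335
χ² = 0.0022 + 0.0335 = 0.0357 ≈ 0.036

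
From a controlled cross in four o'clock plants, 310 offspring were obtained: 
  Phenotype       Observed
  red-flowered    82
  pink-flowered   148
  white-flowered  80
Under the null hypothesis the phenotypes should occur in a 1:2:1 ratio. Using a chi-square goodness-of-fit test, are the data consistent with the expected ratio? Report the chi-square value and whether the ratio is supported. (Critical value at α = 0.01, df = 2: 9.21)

0.658; consistent

The 1:2:1 ratio has 4 parts, so with N = 310 the expected counts are:
  red-flowered: 310 × 1/4 = 77.5
  pink-flowered: 310 × 2/4 = 155
  white-flowered: 310 × 1/4 = 77.5
χ² = Σ (O − E)² / E
  red-flowered: (82 − 77.5)² / 77.5 = 0.2613
  pink-flowered: (148 − 155)² / 155 = 0.3161
  white-flowered: (80 − 77.5)² / 77.5 = 0.0806
χ² = 0.2613 + 0.3161 + 0.0806 = 0.658
Degrees of freedom = 3 − 1 = 2; critical value at α = 0.01 is 9.21.
Since 0.658 < 9.21, we fail to reject the null hypothesis — the data are consistent with the 1:2:1 ratio.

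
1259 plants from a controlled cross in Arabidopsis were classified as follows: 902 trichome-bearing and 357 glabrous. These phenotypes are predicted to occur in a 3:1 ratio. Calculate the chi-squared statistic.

7.562

Total ratio parts = 4. Expected numbers out of 1259:
  trichome-bearing: 1259 × 3/4 = 944.25
  glabrous: 1259 × 1/4 = 314.75
χ² = Σ (O − E)² / E
  trichome-bearing: (902 − 944.25)² / 944.25 = 1.8905
  glabrous: (357 − 314.75)² / 314.75 = 5.6714
χ² = 1.8905 + 5.6714 = 7.5619 ≈ 7.562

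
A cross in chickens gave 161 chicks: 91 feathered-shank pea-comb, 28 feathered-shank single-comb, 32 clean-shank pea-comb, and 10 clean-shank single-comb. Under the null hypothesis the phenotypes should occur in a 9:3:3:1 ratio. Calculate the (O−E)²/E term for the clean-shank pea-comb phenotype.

0.109

The 9:3:3:1 ratio has 16 parts, so with N = 161 the expected counts are:
  feathered-shank pea-comb: 161 × 9/16 = 90.5625
  feathered-shank single-comb: 161 × 3/16 = 30.1875
  clean-shank pea-comb: 161 × 3/16 = 30.1875
  clean-shank single-comb: 161 × 1/16 = 10.0625
Contribution of clean-shank pea-comb: (32 − 30.1875)² / 30.1875 = 0.1088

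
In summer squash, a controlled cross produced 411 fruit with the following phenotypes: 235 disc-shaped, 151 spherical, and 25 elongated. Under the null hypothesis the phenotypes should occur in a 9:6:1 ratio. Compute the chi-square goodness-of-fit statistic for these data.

0.145

The 9:6:1 ratio has 16 parts, so with N = 411 the expected counts are:
  disc-shaped: 411 × 9/16 = 231.1875
  spherical: 411 × 6/16 = 154.125
  elongated: 411 × 1/16 = 25.6875
χ² = Σ (O − E)² / E
  disc-shaped: (235 − 231.1875)² / 231.1875 = 0.0629
  spherical: (151 − 154.125)² / 154.125 = 0.0634
  elongated: (25 − 25.6875)² / 25.6875 = 0.0184
χ² = 0.0629 + 0.0634 + 0.0184 = 0.1447 ≈ 0.145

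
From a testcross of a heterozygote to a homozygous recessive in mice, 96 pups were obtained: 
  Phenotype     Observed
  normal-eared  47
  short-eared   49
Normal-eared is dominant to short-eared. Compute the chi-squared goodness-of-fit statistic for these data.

A testcross of a heterozygote (Aa × aa) gives a 1:1 phenotypic ratio.
Total ratio parts = 2. Expected numbers out of 96:
  normal-eared: 96 × 1/2 = 48
  short-eared: 96 × 1/2 = 48
χ² = Σ (O − E)² / E
  normal-eared: (47 − 48)² / 48 = 0.0208
  short-eared: (49 − 48)² / 48 = 0.0208
χ² = 0.0208 + 0.0208 = 0.0416 ≈ 0.042

0.042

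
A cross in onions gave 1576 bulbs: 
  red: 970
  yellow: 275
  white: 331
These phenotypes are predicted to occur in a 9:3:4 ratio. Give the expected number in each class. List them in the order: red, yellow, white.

886.5, 295.5, 394

Total ratio parts = 16. Expected numbers out of 1576:
  red: 1576 × 9/16 = 886.5
  yellow: 1576 × 3/16 = 295.5
  white: 1576 × 4/16 = 394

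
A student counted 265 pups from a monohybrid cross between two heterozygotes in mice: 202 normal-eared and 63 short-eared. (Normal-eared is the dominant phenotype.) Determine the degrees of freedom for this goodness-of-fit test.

For a monohybrid cross between heterozygotes with complete dominance, the expected phenotypic ratio is 3:1.
A goodness-of-fit test with 2 phenotype classes has df = 2 − 1 = 1.

1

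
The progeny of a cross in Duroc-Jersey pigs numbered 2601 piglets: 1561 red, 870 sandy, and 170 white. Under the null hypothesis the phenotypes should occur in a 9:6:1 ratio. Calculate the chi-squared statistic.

Total ratio parts = 16. Expected numbers out of 2601:
  red: 2601 × 9/16 = 1463.0625
  sandy: 2601 × 6/16 = 975.375
  white: 2601 × 1/16 = 162.5625
χ² = Σ (O − E)² / E
  red: (1561 − 1463.0625)² / 1463.0625 = 6.5559
  sandy: (870 − 975.375)² / 975.375 = 11.3842
  white: (170 − 162.5625)² / 162.5625 = 0.3403
χ² = 6.5559 + 11.3842 + 0.3403 = 18.2804 ≈ 18.280

18.280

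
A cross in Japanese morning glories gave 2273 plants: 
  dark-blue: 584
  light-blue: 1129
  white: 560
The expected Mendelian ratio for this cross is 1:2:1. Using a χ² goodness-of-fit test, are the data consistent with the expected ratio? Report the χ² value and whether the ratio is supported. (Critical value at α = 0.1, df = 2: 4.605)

The 1:2:1 ratio has 4 parts, so with N = 2273 the expected counts are:
  dark-blue: 2273 × 1/4 = 568.25
  light-blue: 2273 × 2/4 = 1136.5
  white: 2273 × 1/4 = 568.25
χ² = Σ (O − E)² / E
  dark-blue: (584 − 568.25)² / 568.25 = 0.4365
  light-blue: (1129 − 1136.5)² / 1136.5 = 0.0495
  white: (560 − 568.25)² / 568.25 = 0.1198
χ² = 0.4365 + 0.0495 + 0.1198 = 0.6058 ≈ 0.606
Degrees of freedom = 3 − 1 = 2; critical value at α = 0.1 is 4.605.
Since 0.606 < 4.605, we fail to reject the null hypothesis — the data are consistent with the 1:2:1 ratio.

0.606; consistent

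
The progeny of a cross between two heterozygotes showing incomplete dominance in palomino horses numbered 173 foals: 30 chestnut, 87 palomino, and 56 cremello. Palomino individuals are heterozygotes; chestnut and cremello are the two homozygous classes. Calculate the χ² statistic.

7.821

With incomplete dominance, a heterozygote × heterozygote cross gives a 1:2:1 phenotypic ratio.
Expected counts for N = 173 under a 1:2:1 ratio (total parts = 4):
  chestnut: 173 × 1/4 = 43.25
  palomino: 173 × 2/4 = 86.5
  cremello: 173 × 1/4 = 43.25
χ² = Σ (O − E)² / E
  chestnut: (30 − 43.25)² / 43.25 = 4.0592
  palomino: (87 − 86.5)² / 86.5 = 0.0029
  cremello: (56 − 43.25)² / 43.25 = 3.7587
χ² = 4.0592 + 0.0029 + 3.7587 = 7.8208 ≈ 7.821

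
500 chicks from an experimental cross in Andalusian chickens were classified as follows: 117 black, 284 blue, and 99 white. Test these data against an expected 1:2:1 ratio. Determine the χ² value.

Expected counts for N = 500 under a 1:2:1 ratio (total parts = 4):
  black: 500 × 1/4 = 125
  blue: 500 × 2/4 = 250
  white: 500 × 1/4 = 125
χ² = Σ (O − E)² / E
  black: (117 − 125)² / 125 = 0.5120
  blue: (284 − 250)² / 250 = 4.6240
  white: (99 − 125)² / 125 = 5.4080
χ² = 0.5120 + 4.6240 + 5.4080 = 10.544

10.544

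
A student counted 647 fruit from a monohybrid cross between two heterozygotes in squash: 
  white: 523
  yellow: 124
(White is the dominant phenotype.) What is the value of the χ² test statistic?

11.747

For a monohybrid cross between heterozygotes with complete dominance, the expected phenotypic ratio is 3:1.
Under the 3:1 hypothesis (Σ ratio = 4, N = 647):
  white: 647 × 3/4 = 485.25
  yellow: 647 × 1/4 = 161.75
χ² = Σ (O − E)² / E
  white: (523 − 485.25)² / 485.25 = 2.9368
  yellow: (124 − 161.75)² / 161.75 = 8.8103
χ² = 2.9368 + 8.8103 = 11.7471 ≈ 11.747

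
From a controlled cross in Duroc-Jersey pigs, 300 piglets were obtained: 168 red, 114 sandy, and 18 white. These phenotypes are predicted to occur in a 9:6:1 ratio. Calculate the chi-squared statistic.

0.053

The 9:6:1 ratio has 16 parts, so with N = 300 the expected counts are:
  red: 300 × 9/16 = 168.75
  sandy: 300 × 6/16 = 112.5
  white: 300 × 1/16 = 18.75
χ² = Σ (O − E)² / E
  red: (168 − 168.75)² / 168.75 = 0.0033
  sandy: (114 − 112.5)² / 112.5 = 0.0200
  white: (18 − 18.75)² / 18.75 = 0.0300
χ² = 0.0033 + 0.0200 + 0.0300 = 0.0533 ≈ 0.053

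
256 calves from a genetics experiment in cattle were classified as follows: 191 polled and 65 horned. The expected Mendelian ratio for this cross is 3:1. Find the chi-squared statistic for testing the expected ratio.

0.021

The 3:1 ratio has 4 parts, so with N = 256 the expected counts are:
  polled: 256 × 3/4 = 192
  horned: 256 × 1/4 = 64
χ² = Σ (O − E)² / E
  polled: (191 − 192)² / 192 = 0.0052
  horned: (65 − 64)² / 64 = 0.0156
χ² = 0.0052 + 0.0156 = 0.0208 ≈ 0.021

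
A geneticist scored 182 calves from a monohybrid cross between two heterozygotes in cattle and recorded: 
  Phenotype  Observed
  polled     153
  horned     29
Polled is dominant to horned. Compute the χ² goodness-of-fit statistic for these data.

For a monohybrid cross between heterozygotes with complete dominance, the expected phenotypic ratio is 3:1.
Expected counts for N = 182 under a 3:1 ratio (total parts = 4):
  polled: 182 × 3/4 = 136.5
  horned: 182 × 1/4 = 45.5
χ² = Σ (O − E)² / E
  polled: (153 − 136.5)² / 136.5 = 1.9945
  horned: (29 − 45.5)² / 45.5 = 5.9835
χ² = 1.9945 + 5.9835 = 7.978

7.978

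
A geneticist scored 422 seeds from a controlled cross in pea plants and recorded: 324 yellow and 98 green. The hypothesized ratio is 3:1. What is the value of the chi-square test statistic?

0.711

Under the 3:1 hypothesis (Σ ratio = 4, N = 422):
  yellow: 422 × 3/4 = 316.5
  green: 422 × 1/4 = 105.5
χ² = Σ (O − E)² / E
  yellow: (324 − 316.5)² / 316.5 = 0.1777
  green: (98 − 105.5)² / 105.5 = 0.5332
χ² = 0.1777 + 0.5332 = 0.7109 ≈ 0.711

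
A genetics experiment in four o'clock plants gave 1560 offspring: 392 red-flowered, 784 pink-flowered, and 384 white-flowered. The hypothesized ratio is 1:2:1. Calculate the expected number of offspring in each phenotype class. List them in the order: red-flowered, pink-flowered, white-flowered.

390, 780, 390

Expected counts for N = 1560 under a 1:2:1 ratio (total parts = 4):
  red-flowered: 1560 × 1/4 = 390
  pink-flowered: 1560 × 2/4 = 780
  white-flowered: 1560 × 1/4 = 390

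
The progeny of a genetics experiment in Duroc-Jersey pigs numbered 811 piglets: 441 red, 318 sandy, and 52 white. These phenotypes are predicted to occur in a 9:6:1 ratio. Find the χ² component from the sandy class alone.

0.633

Expected counts for N = 811 under a 9:6:1 ratio (total parts = 16):
  red: 811 × 9/16 = 456.1875
  sandy: 811 × 6/16 = 304.125
  white: 811 × 1/16 = 50.6875
Contribution of sandy: (318 − 304.125)² / 304.125 = 0.6330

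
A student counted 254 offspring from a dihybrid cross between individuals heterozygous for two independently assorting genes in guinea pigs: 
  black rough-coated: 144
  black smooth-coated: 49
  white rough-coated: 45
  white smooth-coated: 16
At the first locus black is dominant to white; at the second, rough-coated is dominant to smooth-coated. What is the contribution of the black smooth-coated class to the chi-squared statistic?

A dihybrid F₂ with independent assortment and complete dominance at both loci gives a 9:3:3:1 phenotypic ratio.
Total ratio parts = 16. Expected numbers out of 254:
  black rough-coated: 254 × 9/16 = 142.875
  black smooth-coated: 254 × 3/16 = 47.625
  white rough-coated: 254 × 3/16 = 47.625
  white smooth-coated: 254 × 1/16 = 15.875
Contribution of black smooth-coated: (49 − 47.625)² / 47.625 = 0.0397

0.040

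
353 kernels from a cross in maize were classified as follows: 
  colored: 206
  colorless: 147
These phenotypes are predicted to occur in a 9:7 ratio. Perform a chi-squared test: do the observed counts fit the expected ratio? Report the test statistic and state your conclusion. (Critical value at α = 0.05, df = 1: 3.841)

0.637; consistent

Expected counts for N = 353 under a 9:7 ratio (total parts = 16):
  colored: 353 × 9/16 = 198.5625
  colorless: 353 × 7/16 = 154.4375
χ² = Σ (O − E)² / E
  colored: (206 − 198.5625)² / 198.5625 = 0.2786
  colorless: (147 − 154.4375)² / 154.4375 = 0.3582
χ² = 0.2786 + 0.3582 = 0.6368 ≈ 0.637
Degrees of freedom = 2 − 1 = 1; critical value at α = 0.05 is 3.841.
Since 0.637 < 3.841, we fail to reject the null hypothesis — the data are consistent with the 9:7 ratio.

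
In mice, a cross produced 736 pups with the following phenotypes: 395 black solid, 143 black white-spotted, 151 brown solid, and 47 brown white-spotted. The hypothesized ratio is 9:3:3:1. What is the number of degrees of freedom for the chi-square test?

3

A goodness-of-fit test with 4 phenotype classes has df = 4 − 1 = 3.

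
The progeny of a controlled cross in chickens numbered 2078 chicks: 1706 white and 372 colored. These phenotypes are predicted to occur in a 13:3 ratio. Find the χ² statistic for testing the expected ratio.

0.981

Total ratio parts = 16. Expected numbers out of 2078:
  white: 2078 × 13/16 = 1688.375
  colored: 2078 × 3/16 = 389.625
χ² = Σ (O − E)² / E
  white: (1706 − 1688.375)² / 1688.375 = 0.1840
  colored: (372 − 389.625)² / 389.625 = 0.7973
χ² = 0.1840 + 0.7973 = 0.9813 ≈ 0.981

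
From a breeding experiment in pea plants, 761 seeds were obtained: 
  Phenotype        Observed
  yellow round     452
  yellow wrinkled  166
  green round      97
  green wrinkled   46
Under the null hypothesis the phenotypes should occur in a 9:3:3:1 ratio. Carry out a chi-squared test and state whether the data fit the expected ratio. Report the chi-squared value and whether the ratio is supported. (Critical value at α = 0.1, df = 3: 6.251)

19.828; not consistent

The 9:3:3:1 ratio has 16 parts, so with N = 761 the expected counts are:
  yellow round: 761 × 9/16 = 428.0625
  yellow wrinkled: 761 × 3/16 = 142.6875
  green round: 761 × 3/16 = 142.6875
  green wrinkled: 761 × 1/16 = 47.5625
χ² = Σ (O − E)² / E
  yellow round: (452 − 428.0625)² / 428.0625 = 1.3386
  yellow wrinkled: (166 − 142.6875)² / 142.6875 = 3.8088
  green round: (97 − 142.6875)² / 142.6875 = 14.6288
  green wrinkled: (46 − 47.5625)² / 47.5625 = 0.0513
χ² = 1.3386 + 3.8088 + 14.6288 + 0.0513 = 19.8275 ≈ 19.828
Degrees of freedom = 4 − 1 = 3; critical value at α = 0.1 is 6.251.
Since 19.828 > 6.251, we reject the null hypothesis — the data do not fit the 9:3:3:1 ratio.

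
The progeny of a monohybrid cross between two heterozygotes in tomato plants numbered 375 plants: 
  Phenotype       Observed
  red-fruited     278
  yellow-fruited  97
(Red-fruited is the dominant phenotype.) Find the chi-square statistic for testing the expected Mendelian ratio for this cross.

For a monohybrid cross between heterozygotes with complete dominance, the expected phenotypic ratio is 3:1.
Total ratio parts = 4. Expected numbers out of 375:
  red-fruited: 375 × 3/4 = 281.25
  yellow-fruited: 375 × 1/4 = 93.75
χ² = Σ (O − E)² / E
  red-fruited: (278 − 281.25)² / 281.25 = 0.0376
  yellow-fruited: (97 − 93.75)² / 93.75 = 0.1127
χ² = 0.0376 + 0.1127 = 0.1503 ≈ 0.150

0.150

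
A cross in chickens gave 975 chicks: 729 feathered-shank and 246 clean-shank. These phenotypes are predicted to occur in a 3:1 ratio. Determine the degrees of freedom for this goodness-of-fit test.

1

A goodness-of-fit test with 2 phenotype classes has df = 2 − 1 = 1.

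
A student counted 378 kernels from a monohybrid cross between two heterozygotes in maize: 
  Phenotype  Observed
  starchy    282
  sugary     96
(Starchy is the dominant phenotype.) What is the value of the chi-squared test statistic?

0.032

For a monohybrid cross between heterozygotes with complete dominance, the expected phenotypic ratio is 3:1.
Under the 3:1 hypothesis (Σ ratio = 4, N = 378):
  starchy: 378 × 3/4 = 283.5
  sugary: 378 × 1/4 = 94.5
χ² = Σ (O − E)² / E
  starchy: (282 − 283.5)² / 283.5 = 0.0079
  sugary: (96 − 94.5)² / 94.5 = 0.0238
χ² = 0.0079 + 0.0238 = 0.0317 ≈ 0.032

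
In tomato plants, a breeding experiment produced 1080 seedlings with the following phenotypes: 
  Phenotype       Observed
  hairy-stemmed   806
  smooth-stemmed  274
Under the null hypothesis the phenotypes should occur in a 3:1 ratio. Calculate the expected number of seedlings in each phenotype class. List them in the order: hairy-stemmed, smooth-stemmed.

810, 270

The 3:1 ratio has 4 parts, so with N = 1080 the expected counts are:
  hairy-stemmed: 1080 × 3/4 = 810
  smooth-stemmed: 1080 × 1/4 = 270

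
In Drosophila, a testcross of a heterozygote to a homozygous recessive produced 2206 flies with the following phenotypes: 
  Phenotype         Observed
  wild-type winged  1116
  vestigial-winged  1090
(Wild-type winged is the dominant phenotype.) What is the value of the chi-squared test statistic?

A testcross of a heterozygote (Aa × aa) gives a 1:1 phenotypic ratio.
Expected counts for N = 2206 under a 1:1 ratio (total parts = 2):
  wild-type winged: 2206 × 1/2 = 1103
  vestigial-winged: 2206 × 1/2 = 1103
χ² = Σ (O − E)² / E
  wild-type winged: (1116 − 1103)² / 1103 = 0.1532
  vestigial-winged: (1090 − 1103)² / 1103 = 0.1532
χ² = 0.1532 + 0.1532 = 0.3064 ≈ 0.306

0.306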